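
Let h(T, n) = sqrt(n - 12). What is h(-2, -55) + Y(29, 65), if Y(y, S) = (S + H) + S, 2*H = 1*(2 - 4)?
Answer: 129 + I*sqrt(67) ≈ 129.0 + 8.1853*I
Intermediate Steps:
H = -1 (H = (1*(2 - 4))/2 = (1*(-2))/2 = (1/2)*(-2) = -1)
h(T, n) = sqrt(-12 + n)
Y(y, S) = -1 + 2*S (Y(y, S) = (S - 1) + S = (-1 + S) + S = -1 + 2*S)
h(-2, -55) + Y(29, 65) = sqrt(-12 - 55) + (-1 + 2*65) = sqrt(-67) + (-1 + 130) = I*sqrt(67) + 129 = 129 + I*sqrt(67)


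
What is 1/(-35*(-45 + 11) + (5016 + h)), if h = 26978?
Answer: 1/33184 ≈ 3.0135e-5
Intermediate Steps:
1/(-35*(-45 + 11) + (5016 + h)) = 1/(-35*(-45 + 11) + (5016 + 26978)) = 1/(-35*(-34) + 31994) = 1/(1190 + 31994) = 1/33184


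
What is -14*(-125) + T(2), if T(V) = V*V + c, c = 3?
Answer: 1757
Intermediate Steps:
T(V) = 3 + V² (T(V) = V*V + 3 = V² + 3 = 3 + V²)
-14*(-125) + T(2) = -14*(-125) + (3 + 2²) = 1750 + (3 + 4) = 1750 + 7 = 1757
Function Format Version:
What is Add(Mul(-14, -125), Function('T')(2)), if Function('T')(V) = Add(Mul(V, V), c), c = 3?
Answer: 1757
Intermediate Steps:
Function('T')(V) = Add(3, Pow(V, 2)) (Function('T')(V) = Add(Mul(V, V), 3) = Add(Pow(V, 2), 3) = Add(3, Pow(V, 2)))
Add(Mul(-14, -125), Function('T')(2)) = Add(Mul(-14, -125), Add(3, Pow(2, 2))) = Add(1750, Add(3, 4)) = Add(1750, 7) = 1757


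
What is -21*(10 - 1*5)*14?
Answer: -1470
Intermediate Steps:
-21*(10 - 1*5)*14 = -21*(10 - 5)*14 = -21*5*14 = -105*14 = -1470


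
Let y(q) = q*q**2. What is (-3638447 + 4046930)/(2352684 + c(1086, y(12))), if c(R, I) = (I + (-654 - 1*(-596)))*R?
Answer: 136161/1388768 ≈ 0.098044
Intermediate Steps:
y(q) = q**3
c(R, I) = R*(-58 + I) (c(R, I) = (I + (-654 + 596))*R = (I - 58)*R = (-58 + I)*R = R*(-58 + I))
(-3638447 + 4046930)/(2352684 + c(1086, y(12))) = (-3638447 + 4046930)/(2352684 + 1086*(-58 + 12**3)) = 408483/(2352684 + 1086*(-58 + 1728)) = 408483/(2352684 + 1086*1670) = 408483/(2352684 + 1813620) = 408483/4166304 = 408483*(1/4166304) = 136161/1388768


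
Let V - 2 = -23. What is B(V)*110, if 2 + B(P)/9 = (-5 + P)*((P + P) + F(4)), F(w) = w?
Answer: 976140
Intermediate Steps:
V = -21 (V = 2 - 23 = -21)
B(P) = -18 + 9*(-5 + P)*(4 + 2*P) (B(P) = -18 + 9*((-5 + P)*((P + P) + 4)) = -18 + 9*((-5 + P)*(2*P + 4)) = -18 + 9*((-5 + P)*(4 + 2*P)) = -18 + 9*(-5 + P)*(4 + 2*P))
B(V)*110 = (-198 - 54*(-21) + 18*(-21)²)*110 = (-198 + 1134 + 18*441)*110 = (-198 + 1134 + 7938)*110 = 8874*110 = 976140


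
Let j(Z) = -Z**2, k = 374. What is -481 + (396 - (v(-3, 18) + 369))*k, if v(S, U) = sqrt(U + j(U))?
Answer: 9617 - 1122*I*sqrt(34) ≈ 9617.0 - 6542.3*I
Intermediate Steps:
v(S, U) = sqrt(U - U**2)
-481 + (396 - (v(-3, 18) + 369))*k = -481 + (396 - (sqrt(18*(1 - 1*18)) + 369))*374 = -481 + (396 - (sqrt(18*(1 - 18)) + 369))*374 = -481 + (396 - (sqrt(18*(-17)) + 369))*374 = -481 + (396 - (sqrt(-306) + 369))*374 = -481 + (396 - (3*I*sqrt(34) + 369))*374 = -481 + (396 - (369 + 3*I*sqrt(34)))*374 = -481 + (396 + (-369 - 3*I*sqrt(34)))*374 = -481 + (27 - 3*I*sqrt(34))*374 = -481 + (10098 - 1122*I*sqrt(34)) = 9617 - 1122*I*sqrt(34)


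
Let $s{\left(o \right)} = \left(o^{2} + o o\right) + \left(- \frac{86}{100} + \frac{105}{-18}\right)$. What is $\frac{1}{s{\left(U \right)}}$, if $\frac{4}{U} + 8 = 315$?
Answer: $- \frac{7068675}{47310598} \approx -0.14941$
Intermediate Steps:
$U = \frac{4}{307}$ ($U = \frac{4}{-8 + 315} = \frac{4}{307} \approx 0.013029$)
$s{\left(o \right)} = - \frac{502}{75} + 2 o^{2}$ ($s{\left(o \right)} = \left(o^{2} + o^{2}\right) + \left(\left(-86\right) \frac{1}{100} + 105 \left(- \frac{1}{18}\right)\right) = 2 o^{2} - \frac{502}{75} = - \frac{502}{75} + 2 o^{2}$)
$\frac{1}{s{\left(U \right)}} = \frac{1}{- \frac{502}{75} + 2 \left(\frac{4}{307}\right)^{2}} = \frac{1}{- \frac{502}{75} + 2 \cdot \frac{16}{94249}} = \frac{1}{- \frac{502}{75} + \frac{32}{94249}} = \frac{1}{- \frac{47310598}{7068675}} = - \frac{7068675}{47310598}$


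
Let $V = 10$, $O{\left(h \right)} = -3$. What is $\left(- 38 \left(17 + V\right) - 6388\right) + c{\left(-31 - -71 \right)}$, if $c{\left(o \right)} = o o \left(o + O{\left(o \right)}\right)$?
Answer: $51786$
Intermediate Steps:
$c{\left(o \right)} = o^{2} \left(-3 + o\right)$ ($c{\left(o \right)} = o o \left(o - 3\right) = o^{2} \left(-3 + o\right)$)
$\left(- 38 \left(17 + V\right) - 6388\right) + c{\left(-31 - -71 \right)} = \left(- 38 \left(17 + 10\right) - 6388\right) + \left(-31 - -71\right)^{2} \left(-3 - -40\right) = \left(\left(-38\right) 27 - 6388\right) + \left(-31 + 71\right)^{2} \left(-3 + \left(-31 + 71\right)\right) = \left(-1026 - 6388\right) + 40^{2} \left(-3 + 40\right) = -7414 + 1600 \cdot 37 = -7414 + 59200 = 51786$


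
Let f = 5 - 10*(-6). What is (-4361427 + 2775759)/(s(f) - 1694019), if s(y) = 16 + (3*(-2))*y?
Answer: 1585668/1694393 ≈ 0.93583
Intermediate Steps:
f = 65 (f = 5 + 60 = 65)
s(y) = 16 - 6*y
(-4361427 + 2775759)/(s(f) - 1694019) = (-4361427 + 2775759)/((16 - 6*65) - 1694019) = -1585668/((16 - 390) - 1694019) = -1585668/(-374 - 1694019) = -1585668/(-1694393) = -1585668*(-1/1694393) = 1585668/1694393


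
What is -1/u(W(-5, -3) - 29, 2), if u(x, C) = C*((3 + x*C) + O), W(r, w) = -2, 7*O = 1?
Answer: 7/824 ≈ 0.0084952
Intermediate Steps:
O = 1/7 (O = (1/7)*1 = 1/7 ≈ 0.14286)
u(x, C) = C*(22/7 + C*x) (u(x, C) = C*((3 + x*C) + 1/7) = C*((3 + C*x) + 1/7) = C*(22/7 + C*x))
-1/u(W(-5, -3) - 29, 2) = -1/((1/7)*2*(22 + 7*2*(-2 - 29))) = -1/((1/7)*2*(22 + 7*2*(-31))) = -1/((1/7)*2*(22 - 434)) = -1/((1/7)*2*(-412)) = -1/(-824/7) = -1*(-7/824) = 7/824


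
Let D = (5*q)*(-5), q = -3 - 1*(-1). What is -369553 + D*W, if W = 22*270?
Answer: -72553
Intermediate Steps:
W = 5940
q = -2 (q = -3 + 1 = -2)
D = 50 (D = (5*(-2))*(-5) = -10*(-5) = 50)
-369553 + D*W = -369553 + 50*5940 = -369553 + 297000 = -72553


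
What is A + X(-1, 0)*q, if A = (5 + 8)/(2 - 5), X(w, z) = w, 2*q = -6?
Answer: -4/3 ≈ -1.3333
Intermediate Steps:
q = -3 (q = (½)*(-6) = -3)
A = -13/3 (A = 13/(-3) = 13*(-⅓) = -13/3 ≈ -4.3333)
A + X(-1, 0)*q = -13/3 - 1*(-3) = -13/3 + 3 = -4/3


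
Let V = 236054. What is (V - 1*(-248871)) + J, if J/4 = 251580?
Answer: 1491245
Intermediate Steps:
J = 1006320 (J = 4*251580 = 1006320)
(V - 1*(-248871)) + J = (236054 - 1*(-248871)) + 1006320 = (236054 + 248871) + 1006320 = 484925 + 1006320 = 1491245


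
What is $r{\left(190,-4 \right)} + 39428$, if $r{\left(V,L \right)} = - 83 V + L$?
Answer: $23654$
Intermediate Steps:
$r{\left(V,L \right)} = L - 83 V$
$r{\left(190,-4 \right)} + 39428 = \left(-4 - 15770\right) + 39428 = -15774 + 39428 = 23654$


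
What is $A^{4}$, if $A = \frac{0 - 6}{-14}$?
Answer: $\frac{81}{2401} \approx 0.033736$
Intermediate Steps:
$A = \frac{3}{7}$ ($A = \left(-6\right) \left(- \frac{1}{14}\right) = \frac{3}{7} \approx 0.42857$)
$A^{4} = \left(\frac{3}{7}\right)^{4} = \frac{81}{2401}$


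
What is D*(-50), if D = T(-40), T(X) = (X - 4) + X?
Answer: 4200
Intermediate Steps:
T(X) = -4 + 2*X (T(X) = (-4 + X) + X = -4 + 2*X)
D = -84 (D = -4 + 2*(-40) = -4 - 80 = -84)
D*(-50) = -84*(-50) = 4200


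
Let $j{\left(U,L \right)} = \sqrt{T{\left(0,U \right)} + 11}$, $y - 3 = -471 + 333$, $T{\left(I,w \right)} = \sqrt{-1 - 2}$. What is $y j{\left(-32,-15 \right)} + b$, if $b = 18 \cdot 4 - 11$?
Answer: $61 - 135 \sqrt{11 + i \sqrt{3}} \approx -388.12 - 35.143 i$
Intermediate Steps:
$T{\left(I,w \right)} = i \sqrt{3}$ ($T{\left(I,w \right)} = \sqrt{-3} = i \sqrt{3}$)
$y = -135$ ($y = 3 + \left(-471 + 333\right) = 3 - 138 = -135$)
$j{\left(U,L \right)} = \sqrt{11 + i \sqrt{3}}$ ($j{\left(U,L \right)} = \sqrt{i \sqrt{3} + 11} = \sqrt{11 + i \sqrt{3}}$)
$b = 61$ ($b = 72 - 11 = 61$)
$y j{\left(-32,-15 \right)} + b = - 135 \sqrt{11 + i \sqrt{3}} + 61 = 61 - 135 \sqrt{11 + i \sqrt{3}}$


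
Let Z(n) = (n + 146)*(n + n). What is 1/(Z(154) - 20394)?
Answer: 1/72006 ≈ 1.3888e-5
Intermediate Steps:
Z(n) = 2*n*(146 + n) (Z(n) = (146 + n)*(2*n) = 2*n*(146 + n))
1/(Z(154) - 20394) = 1/(2*154*(146 + 154) - 20394) = 1/(2*154*300 - 20394) = 1/(92400 - 20394) = 1/72006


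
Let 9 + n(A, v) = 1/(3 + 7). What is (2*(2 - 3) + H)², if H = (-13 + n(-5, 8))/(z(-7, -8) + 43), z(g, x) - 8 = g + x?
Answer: 97969/14400 ≈ 6.8034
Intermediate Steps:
n(A, v) = -89/10 (n(A, v) = -9 + 1/(3 + 7) = -9 + 1/10 = -9 + ⅒ = -89/10)
z(g, x) = 8 + g + x (z(g, x) = 8 + (g + x) = 8 + g + x)
H = -73/120 (H = (-13 - 89/10)/((8 - 7 - 8) + 43) = -219/(10*(-7 + 43)) = -219/10/36 = -219/10*1/36 = -73/120 ≈ -0.60833)
(2*(2 - 3) + H)² = (2*(2 - 3) - 73/120)² = (2*(-1) - 73/120)² = (-2 - 73/120)² = (-313/120)² = 97969/14400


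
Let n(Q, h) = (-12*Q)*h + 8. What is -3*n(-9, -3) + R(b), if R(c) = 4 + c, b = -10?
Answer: 942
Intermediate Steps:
n(Q, h) = 8 - 12*Q*h (n(Q, h) = -12*Q*h + 8 = 8 - 12*Q*h)
-3*n(-9, -3) + R(b) = -3*(8 - 12*(-9)*(-3)) + (4 - 10) = -3*(8 - 324) - 6 = -3*(-316) - 6 = 948 - 6 = 942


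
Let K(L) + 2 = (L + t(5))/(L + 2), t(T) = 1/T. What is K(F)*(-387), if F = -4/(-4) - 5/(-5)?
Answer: 11223/20 ≈ 561.15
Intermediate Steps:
t(T) = 1/T
F = 2 (F = -4*(-¼) - 5*(-⅕) = 1 + 1 = 2)
K(L) = -2 + (⅕ + L)/(2 + L) (K(L) = -2 + (L + 1/5)/(L + 2) = -2 + (L + ⅕)/(2 + L) = -2 + (⅕ + L)/(2 + L))
K(F)*(-387) = ((-19/5 - 1*2)/(2 + 2))*(-387) = ((-19/5 - 2)/4)*(-387) = ((¼)*(-29/5))*(-387) = -29/20*(-387) = 11223/20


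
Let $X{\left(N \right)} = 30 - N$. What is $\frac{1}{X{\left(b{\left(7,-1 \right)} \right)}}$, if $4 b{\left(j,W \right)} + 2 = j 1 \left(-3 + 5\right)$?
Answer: $\frac{1}{27} \approx 0.037037$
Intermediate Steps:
$b{\left(j,W \right)} = - \frac{1}{2} + \frac{j}{2}$ ($b{\left(j,W \right)} = - \frac{1}{2} + \frac{j 1 \left(-3 + 5\right)}{4} = - \frac{1}{2} + \frac{j 2}{4} = - \frac{1}{2} + \frac{2 j}{4} = - \frac{1}{2} + \frac{j}{2}$)
$\frac{1}{X{\left(b{\left(7,-1 \right)} \right)}} = \frac{1}{30 - \left(- \frac{1}{2} + \frac{1}{2} \cdot 7\right)} = \frac{1}{30 - \left(- \frac{1}{2} + \frac{7}{2}\right)} = \frac{1}{30 - 3} = \frac{1}{27}$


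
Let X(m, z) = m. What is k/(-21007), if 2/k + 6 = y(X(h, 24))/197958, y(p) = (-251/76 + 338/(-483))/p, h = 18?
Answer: 37371303072/2355177331810433 ≈ 1.5868e-5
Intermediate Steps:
y(p) = -146921/(36708*p) (y(p) = (-251*1/76 + 338*(-1/483))/p = (-251/76 - 338/483)/p = -146921/(36708*p))
k = -261599121504/784797511433 (k = 2/(-6 - 146921/36708/18/197958) = 2/(-6 - 146921/36708*1/18*(1/197958)) = 2/(-6 - 146921/660744*1/197958) = 2/(-6 - 146921/130799560752) = 2/(-784797511433/130799560752) = 2*(-130799560752/784797511433) = -261599121504/784797511433 ≈ -0.33333)
k/(-21007) = -261599121504/784797511433/(-21007) = -261599121504/784797511433*(-1/21007) = 37371303072/2355177331810433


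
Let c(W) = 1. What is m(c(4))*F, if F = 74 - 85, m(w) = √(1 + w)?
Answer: -11*√2 ≈ -15.556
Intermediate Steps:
F = -11
m(c(4))*F = √(1 + 1)*(-11) = √2*(-11) = -11*√2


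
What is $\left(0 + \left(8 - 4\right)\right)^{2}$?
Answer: $16$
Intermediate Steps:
$\left(0 + \left(8 - 4\right)\right)^{2} = \left(0 + 4\right)^{2} = 4^{2} = 16$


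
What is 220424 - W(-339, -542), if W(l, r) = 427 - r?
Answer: 219455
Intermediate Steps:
220424 - W(-339, -542) = 220424 - (427 - 1*(-542)) = 220424 - (427 + 542) = 220424 - 1*969 = 220424 - 969 = 219455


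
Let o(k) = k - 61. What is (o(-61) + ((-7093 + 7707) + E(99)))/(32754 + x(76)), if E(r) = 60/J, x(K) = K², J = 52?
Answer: 6411/500890 ≈ 0.012799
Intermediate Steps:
o(k) = -61 + k
E(r) = 15/13 (E(r) = 60/52 = 60*(1/52) = 15/13)
(o(-61) + ((-7093 + 7707) + E(99)))/(32754 + x(76)) = ((-61 - 61) + ((-7093 + 7707) + 15/13))/(32754 + 76²) = (-122 + (614 + 15/13))/(32754 + 5776) = (-122 + 7997/13)/38530 = (6411/13)*(1/38530) = 6411/500890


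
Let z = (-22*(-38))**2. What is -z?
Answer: -698896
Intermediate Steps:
z = 698896 (z = 836**2 = 698896)
-z = -1*698896 = -698896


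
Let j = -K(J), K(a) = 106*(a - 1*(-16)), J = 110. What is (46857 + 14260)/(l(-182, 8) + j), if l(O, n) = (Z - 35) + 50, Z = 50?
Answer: -61117/13291 ≈ -4.5984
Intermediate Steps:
l(O, n) = 65 (l(O, n) = (50 - 35) + 50 = 15 + 50 = 65)
K(a) = 1696 + 106*a (K(a) = 106*(a + 16) = 106*(16 + a) = 1696 + 106*a)
j = -13356 (j = -(1696 + 106*110) = -(1696 + 11660) = -1*13356 = -13356)
(46857 + 14260)/(l(-182, 8) + j) = (46857 + 14260)/(65 - 13356) = 61117/(-13291) = 61117*(-1/13291) = -61117/13291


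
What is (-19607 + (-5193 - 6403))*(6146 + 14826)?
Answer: -654389316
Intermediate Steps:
(-19607 + (-5193 - 6403))*(6146 + 14826) = (-19607 - 11596)*20972 = -31203*20972 = -654389316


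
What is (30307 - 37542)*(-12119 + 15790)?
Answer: -26559685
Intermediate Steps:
(30307 - 37542)*(-12119 + 15790) = -7235*3671 = -26559685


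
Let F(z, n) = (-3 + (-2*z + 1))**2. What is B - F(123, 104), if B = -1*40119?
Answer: -101623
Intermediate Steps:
B = -40119
F(z, n) = (-2 - 2*z)**2 (F(z, n) = (-3 + (1 - 2*z))**2 = (-2 - 2*z)**2)
B - F(123, 104) = -40119 - 4*(1 + 123)**2 = -40119 - 4*124**2 = -40119 - 4*15376 = -40119 - 1*61504 = -40119 - 61504 = -101623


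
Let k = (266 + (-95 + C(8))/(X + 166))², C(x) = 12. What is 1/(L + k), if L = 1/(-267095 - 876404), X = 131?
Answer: 100866903291/7121950261206730 ≈ 1.4163e-5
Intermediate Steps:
L = -1/1143499 (L = 1/(-1143499) = -1/1143499 ≈ -8.7451e-7)
k = 6228208561/88209 (k = (266 + (-95 + 12)/(131 + 166))² = (266 - 83/297)² = (78919/297)² = 6228208561/88209 ≈ 70607.)
1/(L + k) = 1/(-1/1143499 + 6228208561/88209) = 1/(7121950261206730/100866903291) = 100866903291/7121950261206730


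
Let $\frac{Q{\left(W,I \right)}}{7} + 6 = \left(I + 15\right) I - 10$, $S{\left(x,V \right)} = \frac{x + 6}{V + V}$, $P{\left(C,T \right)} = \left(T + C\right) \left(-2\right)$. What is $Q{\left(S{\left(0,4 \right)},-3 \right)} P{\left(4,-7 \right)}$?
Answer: $-2184$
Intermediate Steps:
$P{\left(C,T \right)} = - 2 C - 2 T$ ($P{\left(C,T \right)} = \left(C + T\right) \left(-2\right) = - 2 C - 2 T$)
$S{\left(x,V \right)} = \frac{6 + x}{2 V}$
$Q{\left(W,I \right)} = -112 + 7 I \left(15 + I\right)$ ($Q{\left(W,I \right)} = -42 + 7 \left(\left(I + 15\right) I - 10\right) = -42 + 7 \left(\left(15 + I\right) I - 10\right) = -42 + 7 \left(I \left(15 + I\right) - 10\right) = -42 + 7 \left(-10 + I \left(15 + I\right)\right) = -42 + \left(-70 + 7 I \left(15 + I\right)\right) = -112 + 7 I \left(15 + I\right)$)
$Q{\left(S{\left(0,4 \right)},-3 \right)} P{\left(4,-7 \right)} = \left(-112 + 7 \left(-3\right)^{2} + 105 \left(-3\right)\right) \left(\left(-2\right) 4 - -14\right) = \left(-112 + 7 \cdot 9 - 315\right) \left(-8 + 14\right) = \left(-112 + 63 - 315\right) 6 = \left(-364\right) 6 = -2184$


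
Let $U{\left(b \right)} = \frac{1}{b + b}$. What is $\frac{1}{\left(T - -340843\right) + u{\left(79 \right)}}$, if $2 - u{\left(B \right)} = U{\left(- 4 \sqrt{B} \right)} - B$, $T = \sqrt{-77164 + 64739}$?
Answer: $\frac{632}{215463968 + \sqrt{79} + 3160 i \sqrt{497}} \approx 2.9332 \cdot 10^{-6} - 9.5903 \cdot 10^{-10} i$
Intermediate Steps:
$U{\left(b \right)} = \frac{1}{2 b}$
$T = 5 i \sqrt{497}$ ($T = \sqrt{-12425} = 5 i \sqrt{497} \approx 111.47 i$)
$u{\left(B \right)} = 2 + B + \frac{1}{8 \sqrt{B}}$ ($u{\left(B \right)} = 2 - \left(\frac{1}{2 \left(- 4 \sqrt{B}\right)} - B\right) = 2 - \left(\frac{\left(- \frac{1}{4}\right) \frac{1}{\sqrt{B}}}{2} - B\right) = 2 - \left(- \frac{1}{8 \sqrt{B}} - B\right) = 2 - \left(- B - \frac{1}{8 \sqrt{B}}\right) = 2 + \left(B + \frac{1}{8 \sqrt{B}}\right) = 2 + B + \frac{1}{8 \sqrt{B}}$)
$\frac{1}{\left(T - -340843\right) + u{\left(79 \right)}} = \frac{1}{\left(5 i \sqrt{497} - -340843\right) + \left(2 + 79 + \frac{1}{8 \sqrt{79}}\right)} = \frac{1}{\left(5 i \sqrt{497} + 340843\right) + \left(2 + 79 + \frac{\frac{1}{79} \sqrt{79}}{8}\right)} = \frac{1}{\left(340843 + 5 i \sqrt{497}\right) + \left(2 + 79 + \frac{\sqrt{79}}{632}\right)} = \frac{1}{\left(340843 + 5 i \sqrt{497}\right) + \left(81 + \frac{\sqrt{79}}{632}\right)} = \frac{1}{340924 + \frac{\sqrt{79}}{632} + 5 i \sqrt{497}}$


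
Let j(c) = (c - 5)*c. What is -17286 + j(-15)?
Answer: -16986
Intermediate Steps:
j(c) = c*(-5 + c) (j(c) = (-5 + c)*c = c*(-5 + c))
-17286 + j(-15) = -17286 - 15*(-5 - 15) = -17286 - 15*(-20) = -17286 + 300 = -16986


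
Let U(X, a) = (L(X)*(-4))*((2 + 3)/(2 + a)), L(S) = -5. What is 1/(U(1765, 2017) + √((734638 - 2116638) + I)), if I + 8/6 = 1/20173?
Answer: 4072928700/113645328726940243 - 1358787*I*√5061648100119591/113645328726940243 ≈ 3.5839e-8 - 0.00085064*I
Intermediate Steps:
I = -80689/60519 (I = -4/3 + 1/20173 = -80689/60519 ≈ -1.3333)
U(X, a) = 100/(2 + a) (U(X, a) = (-5*(-4))*((2 + 3)/(2 + a)) = 20*(5/(2 + a)) = 100/(2 + a))
1/(U(1765, 2017) + √((734638 - 2116638) + I)) = 1/(100/(2 + 2017) + √((734638 - 2116638) - 80689/60519)) = 1/(100/2019 + √(-1382000 - 80689/60519)) = 1/(100*(1/2019) + √(-83637338689/60519)) = 1/(100/2019 + I*√5061648100119591/60519)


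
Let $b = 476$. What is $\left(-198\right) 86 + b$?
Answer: $-16552$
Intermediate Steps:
$\left(-198\right) 86 + b = \left(-198\right) 86 + 476 = -17028 + 476 = -16552$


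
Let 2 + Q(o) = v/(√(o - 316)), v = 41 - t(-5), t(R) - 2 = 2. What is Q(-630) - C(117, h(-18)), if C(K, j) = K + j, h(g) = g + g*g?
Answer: -425 - 37*I*√946/946 ≈ -425.0 - 1.203*I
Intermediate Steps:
t(R) = 4 (t(R) = 2 + 2 = 4)
h(g) = g + g²
v = 37 (v = 41 - 1*4 = 41 - 4 = 37)
Q(o) = -2 + 37/√(-316 + o) (Q(o) = -2 + 37/(√(o - 316)) = -2 + 37/(√(-316 + o)) = -2 + 37/√(-316 + o))
Q(-630) - C(117, h(-18)) = (-2 + 37/√(-316 - 630)) - (117 - 18*(1 - 18)) = (-2 + 37/√(-946)) - (117 - 18*(-17)) = (-2 + 37*(-I*√946/946)) - (117 + 306) = (-2 - 37*I*√946/946) - 1*423 = (-2 - 37*I*√946/946) - 423 = -425 - 37*I*√946/946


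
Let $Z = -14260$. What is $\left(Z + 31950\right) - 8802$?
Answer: $8888$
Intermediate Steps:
$\left(Z + 31950\right) - 8802 = \left(-14260 + 31950\right) - 8802 = 17690 - 8802 = 8888$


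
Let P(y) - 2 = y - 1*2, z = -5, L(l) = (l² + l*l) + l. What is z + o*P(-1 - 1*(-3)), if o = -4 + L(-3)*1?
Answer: 17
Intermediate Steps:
L(l) = l + 2*l² (L(l) = (l² + l²) + l = 2*l² + l = l + 2*l²)
o = 11 (o = -4 - 3*(1 + 2*(-3))*1 = -4 - 3*(1 - 6)*1 = -4 - 3*(-5)*1 = -4 + 15*1 = -4 + 15 = 11)
P(y) = y (P(y) = 2 + (y - 1*2) = 2 + (y - 2) = 2 + (-2 + y) = y)
z + o*P(-1 - 1*(-3)) = -5 + 11*(-1 - 1*(-3)) = -5 + 11*(-1 + 3) = -5 + 11*2 = -5 + 22 = 17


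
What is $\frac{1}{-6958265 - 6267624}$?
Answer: $- \frac{1}{13225889} \approx -7.5609 \cdot 10^{-8}$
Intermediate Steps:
$\frac{1}{-6958265 - 6267624} = \frac{1}{-13225889} = - \frac{1}{13225889}$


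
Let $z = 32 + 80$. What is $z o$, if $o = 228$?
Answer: $25536$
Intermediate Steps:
$z = 112$
$z o = 112 \cdot 228 = 25536$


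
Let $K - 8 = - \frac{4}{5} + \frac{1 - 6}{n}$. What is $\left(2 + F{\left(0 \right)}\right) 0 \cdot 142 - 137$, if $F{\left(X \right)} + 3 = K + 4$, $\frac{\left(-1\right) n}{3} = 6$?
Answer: $-137$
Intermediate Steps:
$n = -18$ ($n = \left(-3\right) 6 = -18$)
$K = \frac{673}{90}$ ($K = 8 - \left(\frac{4}{5} - \frac{1 - 6}{-18}\right) = 8 - \left(\frac{4}{5} - \left(1 - 6\right) \left(- \frac{1}{18}\right)\right) = 8 - \frac{47}{90} = \frac{673}{90} \approx 7.4778$)
$F{\left(X \right)} = \frac{763}{90}$ ($F{\left(X \right)} = -3 + \left(\frac{673}{90} + 4\right) = -3 + \frac{1033}{90} = \frac{763}{90}$)
$\left(2 + F{\left(0 \right)}\right) 0 \cdot 142 - 137 = \left(2 + \frac{763}{90}\right) 0 \cdot 142 - 137 = \frac{943}{90} \cdot 0 \cdot 142 - 137 = 0 \cdot 142 - 137 = 0 - 137 = -137$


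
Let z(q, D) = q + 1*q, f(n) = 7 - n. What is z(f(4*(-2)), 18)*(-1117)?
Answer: -33510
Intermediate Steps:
z(q, D) = 2*q (z(q, D) = q + q = 2*q)
z(f(4*(-2)), 18)*(-1117) = (2*(7 - 4*(-2)))*(-1117) = (2*(7 - 1*(-8)))*(-1117) = (2*(7 + 8))*(-1117) = (2*15)*(-1117) = 30*(-1117) = -33510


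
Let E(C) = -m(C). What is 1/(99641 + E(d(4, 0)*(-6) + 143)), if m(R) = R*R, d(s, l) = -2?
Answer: 1/75616 ≈ 1.3225e-5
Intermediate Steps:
m(R) = R²
E(C) = -C²
1/(99641 + E(d(4, 0)*(-6) + 143)) = 1/(99641 - (-2*(-6) + 143)²) = 1/(99641 - (12 + 143)²) = 1/(99641 - 1*155²) = 1/(99641 - 1*24025) = 1/(99641 - 24025) = 1/75616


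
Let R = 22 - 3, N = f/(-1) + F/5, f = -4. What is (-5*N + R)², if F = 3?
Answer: 16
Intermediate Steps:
N = 23/5 (N = -4/(-1) + 3/5 = -4*(-1) + 3*(⅕) = 4 + ⅗ = 23/5 ≈ 4.6000)
R = 19
(-5*N + R)² = (-5*23/5 + 19)² = (-23 + 19)² = (-4)² = 16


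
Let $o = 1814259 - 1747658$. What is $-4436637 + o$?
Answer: $-4370036$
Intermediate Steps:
$o = 66601$
$-4436637 + o = -4436637 + 66601 = -4370036$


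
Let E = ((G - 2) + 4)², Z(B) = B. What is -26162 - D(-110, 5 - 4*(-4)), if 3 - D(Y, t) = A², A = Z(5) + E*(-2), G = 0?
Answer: -26156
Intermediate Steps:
E = 4 (E = ((0 - 2) + 4)² = (-2 + 4)² = 2² = 4)
A = -3 (A = 5 + 4*(-2) = 5 - 8 = -3)
D(Y, t) = -6 (D(Y, t) = 3 - 1*(-3)² = 3 - 1*9 = 3 - 9 = -6)
-26162 - D(-110, 5 - 4*(-4)) = -26162 - 1*(-6) = -26162 + 6 = -26156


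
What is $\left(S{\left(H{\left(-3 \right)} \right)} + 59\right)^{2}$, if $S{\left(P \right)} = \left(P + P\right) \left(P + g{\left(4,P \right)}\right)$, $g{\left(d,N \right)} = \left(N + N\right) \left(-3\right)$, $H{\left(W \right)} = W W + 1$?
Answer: $885481$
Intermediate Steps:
$H{\left(W \right)} = 1 + W^{2}$ ($H{\left(W \right)} = W^{2} + 1 = 1 + W^{2}$)
$g{\left(d,N \right)} = - 6 N$ ($g{\left(d,N \right)} = 2 N \left(-3\right) = - 6 N$)
$S{\left(P \right)} = - 10 P^{2}$ ($S{\left(P \right)} = \left(P + P\right) \left(P - 6 P\right) = 2 P \left(- 5 P\right) = - 10 P^{2}$)
$\left(S{\left(H{\left(-3 \right)} \right)} + 59\right)^{2} = \left(- 10 \left(1 + \left(-3\right)^{2}\right)^{2} + 59\right)^{2} = \left(- 10 \left(1 + 9\right)^{2} + 59\right)^{2} = \left(- 10 \cdot 10^{2} + 59\right)^{2} = \left(\left(-10\right) 100 + 59\right)^{2} = \left(-1000 + 59\right)^{2} = \left(-941\right)^{2} = 885481$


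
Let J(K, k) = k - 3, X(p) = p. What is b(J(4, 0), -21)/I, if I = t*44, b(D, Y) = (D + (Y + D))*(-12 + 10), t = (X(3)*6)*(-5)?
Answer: -3/220 ≈ -0.013636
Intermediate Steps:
J(K, k) = -3 + k
t = -90 (t = (3*6)*(-5) = 18*(-5) = -90)
b(D, Y) = -4*D - 2*Y (b(D, Y) = (D + (D + Y))*(-2) = (Y + 2*D)*(-2) = -4*D - 2*Y)
I = -3960 (I = -90*44 = -3960)
b(J(4, 0), -21)/I = (-4*(-3 + 0) - 2*(-21))/(-3960) = (-4*(-3) + 42)*(-1/3960) = (12 + 42)*(-1/3960) = 54*(-1/3960) = -3/220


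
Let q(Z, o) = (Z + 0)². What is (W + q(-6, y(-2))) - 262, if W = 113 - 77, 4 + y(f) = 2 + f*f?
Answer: -190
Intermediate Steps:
y(f) = -2 + f² (y(f) = -4 + (2 + f*f) = -4 + (2 + f²) = -2 + f²)
W = 36
q(Z, o) = Z²
(W + q(-6, y(-2))) - 262 = (36 + (-6)²) - 262 = (36 + 36) - 262 = 72 - 262 = -190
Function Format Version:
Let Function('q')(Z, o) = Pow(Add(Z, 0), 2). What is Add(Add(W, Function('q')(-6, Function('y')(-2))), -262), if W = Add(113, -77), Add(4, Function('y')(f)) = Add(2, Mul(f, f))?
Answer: -190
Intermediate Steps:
Function('y')(f) = Add(-2, Pow(f, 2)) (Function('y')(f) = Add(-4, Add(2, Mul(f, f))) = Add(-4, Add(2, Pow(f, 2))) = Add(-2, Pow(f, 2)))
W = 36
Function('q')(Z, o) = Pow(Z, 2)
Add(Add(W, Function('q')(-6, Function('y')(-2))), -262) = Add(Add(36, Pow(-6, 2)), -262) = Add(Add(36, 36), -262) = Add(72, -262) = -190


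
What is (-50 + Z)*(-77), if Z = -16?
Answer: 5082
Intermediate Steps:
(-50 + Z)*(-77) = (-50 - 16)*(-77) = -66*(-77) = 5082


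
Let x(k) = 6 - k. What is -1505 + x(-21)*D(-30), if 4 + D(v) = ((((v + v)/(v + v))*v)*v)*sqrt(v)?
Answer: -1613 + 24300*I*sqrt(30) ≈ -1613.0 + 1.331e+5*I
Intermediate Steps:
D(v) = -4 + v**(5/2) (D(v) = -4 + ((((v + v)/(v + v))*v)*v)*sqrt(v) = -4 + ((((2*v)/((2*v)))*v)*v)*sqrt(v) = -4 + ((((2*v)*(1/(2*v)))*v)*v)*sqrt(v) = -4 + ((1*v)*v)*sqrt(v) = -4 + (v*v)*sqrt(v) = -4 + v**2*sqrt(v) = -4 + v**(5/2))
-1505 + x(-21)*D(-30) = -1505 + (6 - 1*(-21))*(-4 + (-30)**(5/2)) = -1505 + (6 + 21)*(-4 + 900*I*sqrt(30)) = -1505 + 27*(-4 + 900*I*sqrt(30)) = -1505 + (-108 + 24300*I*sqrt(30)) = -1613 + 24300*I*sqrt(30)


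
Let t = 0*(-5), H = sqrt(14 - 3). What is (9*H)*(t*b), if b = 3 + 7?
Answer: 0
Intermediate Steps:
b = 10
H = sqrt(11) ≈ 3.3166
t = 0
(9*H)*(t*b) = (9*sqrt(11))*(0*10) = (9*sqrt(11))*0 = 0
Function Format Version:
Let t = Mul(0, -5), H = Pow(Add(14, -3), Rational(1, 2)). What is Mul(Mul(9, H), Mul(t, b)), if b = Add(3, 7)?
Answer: 0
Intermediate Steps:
b = 10
H = Pow(11, Rational(1, 2)) ≈ 3.3166
t = 0
Mul(Mul(9, H), Mul(t, b)) = Mul(Mul(9, Pow(11, Rational(1, 2))), Mul(0, 10)) = Mul(Mul(9, Pow(11, Rational(1, 2))), 0) = 0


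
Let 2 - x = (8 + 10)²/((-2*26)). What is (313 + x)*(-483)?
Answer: -2017008/13 ≈ -1.5515e+5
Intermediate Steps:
x = 107/13 (x = 2 - (8 + 10)²/((-2*26)) = 2 - 18²/(-52) = 2 - 324*(-1)/52 = 2 - 1*(-81/13) = 2 + 81/13 = 107/13 ≈ 8.2308)
(313 + x)*(-483) = (313 + 107/13)*(-483) = (4176/13)*(-483) = -2017008/13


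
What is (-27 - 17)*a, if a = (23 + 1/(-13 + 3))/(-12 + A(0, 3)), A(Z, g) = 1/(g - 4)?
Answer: 5038/65 ≈ 77.508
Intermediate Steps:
A(Z, g) = 1/(-4 + g)
a = -229/130 (a = (23 + 1/(-13 + 3))/(-12 + 1/(-4 + 3)) = (23 + 1/(-10))/(-12 + 1/(-1)) = (23 - ⅒)/(-12 - 1) = (229/10)/(-13) = (229/10)*(-1/13) = -229/130 ≈ -1.7615)
(-27 - 17)*a = (-27 - 17)*(-229/130) = -44*(-229/130) = 5038/65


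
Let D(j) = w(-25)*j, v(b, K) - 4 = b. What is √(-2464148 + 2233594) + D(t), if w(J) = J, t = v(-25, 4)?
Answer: 525 + I*√230554 ≈ 525.0 + 480.16*I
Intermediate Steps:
v(b, K) = 4 + b
t = -21 (t = 4 - 25 = -21)
D(j) = -25*j
√(-2464148 + 2233594) + D(t) = √(-2464148 + 2233594) - 25*(-21) = √(-230554) + 525 = I*√230554 + 525 = 525 + I*√230554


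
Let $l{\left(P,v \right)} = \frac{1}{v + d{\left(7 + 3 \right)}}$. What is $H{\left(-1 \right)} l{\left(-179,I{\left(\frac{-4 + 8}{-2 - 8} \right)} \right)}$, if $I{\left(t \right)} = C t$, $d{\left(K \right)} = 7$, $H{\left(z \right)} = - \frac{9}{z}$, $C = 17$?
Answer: $45$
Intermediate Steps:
$I{\left(t \right)} = 17 t$
$l{\left(P,v \right)} = \frac{1}{7 + v}$ ($l{\left(P,v \right)} = \frac{1}{v + 7} = \frac{1}{7 + v}$)
$H{\left(-1 \right)} l{\left(-179,I{\left(\frac{-4 + 8}{-2 - 8} \right)} \right)} = \frac{\left(-9\right) \frac{1}{-1}}{7 + 17 \frac{-4 + 8}{-2 - 8}} = \frac{\left(-9\right) \left(-1\right)}{7 + 17 \frac{4}{-10}} = \frac{9}{7 + 17 \cdot 4 \left(- \frac{1}{10}\right)} = \frac{9}{7 + 17 \left(- \frac{2}{5}\right)} = \frac{9}{7 - \frac{34}{5}} = 9 \frac{1}{\frac{1}{5}} = 9 \cdot 5 = 45$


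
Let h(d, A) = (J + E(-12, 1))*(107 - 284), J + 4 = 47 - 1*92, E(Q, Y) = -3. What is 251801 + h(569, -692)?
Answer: 261005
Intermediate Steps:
J = -49 (J = -4 + (47 - 1*92) = -4 + (47 - 92) = -4 - 45 = -49)
h(d, A) = 9204 (h(d, A) = (-49 - 3)*(107 - 284) = -52*(-177) = 9204)
251801 + h(569, -692) = 251801 + 9204 = 261005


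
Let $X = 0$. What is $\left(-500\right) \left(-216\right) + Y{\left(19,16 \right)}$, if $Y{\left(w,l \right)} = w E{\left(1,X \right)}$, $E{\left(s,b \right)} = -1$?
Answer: $107981$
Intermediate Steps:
$Y{\left(w,l \right)} = - w$ ($Y{\left(w,l \right)} = w \left(-1\right) = - w$)
$\left(-500\right) \left(-216\right) + Y{\left(19,16 \right)} = \left(-500\right) \left(-216\right) - 19 = 108000 - 19 = 107981$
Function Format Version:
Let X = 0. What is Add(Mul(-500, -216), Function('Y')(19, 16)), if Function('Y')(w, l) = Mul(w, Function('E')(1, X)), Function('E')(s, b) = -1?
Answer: 107981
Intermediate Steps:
Function('Y')(w, l) = Mul(-1, w) (Function('Y')(w, l) = Mul(w, -1) = Mul(-1, w))
Add(Mul(-500, -216), Function('Y')(19, 16)) = Add(Mul(-500, -216), Mul(-1, 19)) = Add(108000, -19) = 107981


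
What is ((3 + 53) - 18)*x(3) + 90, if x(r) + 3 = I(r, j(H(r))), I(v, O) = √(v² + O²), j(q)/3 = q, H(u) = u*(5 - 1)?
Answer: -24 + 114*√145 ≈ 1348.7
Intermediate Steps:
H(u) = 4*u (H(u) = u*4 = 4*u)
j(q) = 3*q
I(v, O) = √(O² + v²)
x(r) = -3 + √145*√(r²) (x(r) = -3 + √((3*(4*r))² + r²) = -3 + √((12*r)² + r²) = -3 + √(144*r² + r²) = -3 + √(145*r²) = -3 + √145*√(r²))
((3 + 53) - 18)*x(3) + 90 = ((3 + 53) - 18)*(-3 + √145*√(3²)) + 90 = (56 - 18)*(-3 + √145*√9) + 90 = 38*(-3 + √145*3) + 90 = 38*(-3 + 3*√145) + 90 = (-114 + 114*√145) + 90 = -24 + 114*√145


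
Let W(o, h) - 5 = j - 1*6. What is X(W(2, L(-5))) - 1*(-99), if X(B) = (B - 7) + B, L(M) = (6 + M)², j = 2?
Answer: 94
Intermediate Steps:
W(o, h) = 1 (W(o, h) = 5 + (2 - 1*6) = 5 + (2 - 6) = 5 - 4 = 1)
X(B) = -7 + 2*B (X(B) = (-7 + B) + B = -7 + 2*B)
X(W(2, L(-5))) - 1*(-99) = (-7 + 2*1) - 1*(-99) = (-7 + 2) + 99 = -5 + 99 = 94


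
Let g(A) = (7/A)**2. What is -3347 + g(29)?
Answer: -2814778/841 ≈ -3346.9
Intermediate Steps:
g(A) = 49/A**2
-3347 + g(29) = -3347 + 49/29**2 = -3347 + 49*(1/841) = -3347 + 49/841 = -2814778/841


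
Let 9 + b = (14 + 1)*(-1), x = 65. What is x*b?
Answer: -1560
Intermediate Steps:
b = -24 (b = -9 + (14 + 1)*(-1) = -9 + 15*(-1) = -9 - 15 = -24)
x*b = 65*(-24) = -1560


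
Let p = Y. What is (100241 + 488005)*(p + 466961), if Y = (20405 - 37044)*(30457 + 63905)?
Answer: -923324073015822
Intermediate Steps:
Y = -1570089318 (Y = -16639*94362 = -1570089318)
p = -1570089318
(100241 + 488005)*(p + 466961) = (100241 + 488005)*(-1570089318 + 466961) = 588246*(-1569622357) = -923324073015822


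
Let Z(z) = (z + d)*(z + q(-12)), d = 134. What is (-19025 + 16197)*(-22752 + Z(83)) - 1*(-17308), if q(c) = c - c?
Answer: 13424856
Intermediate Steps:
q(c) = 0
Z(z) = z*(134 + z) (Z(z) = (z + 134)*(z + 0) = (134 + z)*z = z*(134 + z))
(-19025 + 16197)*(-22752 + Z(83)) - 1*(-17308) = (-19025 + 16197)*(-22752 + 83*(134 + 83)) - 1*(-17308) = -2828*(-22752 + 83*217) + 17308 = -2828*(-22752 + 18011) + 17308 = -2828*(-4741) + 17308 = 13407548 + 17308 = 13424856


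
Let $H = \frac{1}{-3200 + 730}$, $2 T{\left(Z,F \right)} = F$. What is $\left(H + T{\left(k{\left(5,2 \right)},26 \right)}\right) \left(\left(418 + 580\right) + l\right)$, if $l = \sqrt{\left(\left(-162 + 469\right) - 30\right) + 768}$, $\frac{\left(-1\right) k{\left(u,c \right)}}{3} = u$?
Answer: $\frac{16022391}{1235} + \frac{32109 \sqrt{1045}}{2470} \approx 13394.0$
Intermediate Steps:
$k{\left(u,c \right)} = - 3 u$
$T{\left(Z,F \right)} = \frac{F}{2}$
$l = \sqrt{1045}$ ($l = \sqrt{\left(307 - 30\right) + 768} = \sqrt{277 + 768} = \sqrt{1045} \approx 32.326$)
$H = - \frac{1}{2470}$ ($H = \frac{1}{-2470} = - \frac{1}{2470} \approx -0.00040486$)
$\left(H + T{\left(k{\left(5,2 \right)},26 \right)}\right) \left(\left(418 + 580\right) + l\right) = \left(- \frac{1}{2470} + \frac{1}{2} \cdot 26\right) \left(\left(418 + 580\right) + \sqrt{1045}\right) = \left(- \frac{1}{2470} + 13\right) \left(998 + \sqrt{1045}\right) = \frac{32109 \left(998 + \sqrt{1045}\right)}{2470} = \frac{16022391}{1235} + \frac{32109 \sqrt{1045}}{2470}$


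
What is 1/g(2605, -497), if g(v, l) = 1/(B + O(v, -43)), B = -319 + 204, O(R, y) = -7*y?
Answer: 186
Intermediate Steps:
B = -115
g(v, l) = 1/186 (g(v, l) = 1/(-115 - 7*(-43)) = 1/(-115 + 301) = 1/186)
1/g(2605, -497) = 1/(1/186) = 186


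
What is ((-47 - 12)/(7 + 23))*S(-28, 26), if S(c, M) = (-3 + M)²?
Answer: -31211/30 ≈ -1040.4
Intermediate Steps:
((-47 - 12)/(7 + 23))*S(-28, 26) = ((-47 - 12)/(7 + 23))*(-3 + 26)² = -59/30*23² = -59*1/30*529 = -59/30*529 = -31211/30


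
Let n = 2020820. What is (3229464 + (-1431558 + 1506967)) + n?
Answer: 5325693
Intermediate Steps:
(3229464 + (-1431558 + 1506967)) + n = (3229464 + (-1431558 + 1506967)) + 2020820 = (3229464 + 75409) + 2020820 = 3304873 + 2020820 = 5325693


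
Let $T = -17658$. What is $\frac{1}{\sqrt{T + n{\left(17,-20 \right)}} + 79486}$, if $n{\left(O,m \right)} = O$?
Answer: $\frac{79486}{6318041837} - \frac{i \sqrt{17641}}{6318041837} \approx 1.2581 \cdot 10^{-5} - 2.1022 \cdot 10^{-8} i$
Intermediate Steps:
$\frac{1}{\sqrt{T + n{\left(17,-20 \right)}} + 79486} = \frac{1}{\sqrt{-17658 + 17} + 79486} = \frac{1}{\sqrt{-17641} + 79486} = \frac{1}{i \sqrt{17641} + 79486} = \frac{1}{79486 + i \sqrt{17641}}$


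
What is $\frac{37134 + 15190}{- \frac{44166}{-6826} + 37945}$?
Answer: $\frac{44645453}{32382092} \approx 1.3787$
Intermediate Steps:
$\frac{37134 + 15190}{- \frac{44166}{-6826} + 37945} = \frac{52324}{\left(-44166\right) \left(- \frac{1}{6826}\right) + 37945} = \frac{52324}{\frac{22083}{3413} + 37945} = \frac{52324}{\frac{129528368}{3413}} = 52324 \cdot \frac{3413}{129528368} = \frac{44645453}{32382092}$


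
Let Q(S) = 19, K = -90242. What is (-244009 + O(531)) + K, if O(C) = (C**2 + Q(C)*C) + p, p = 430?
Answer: -41771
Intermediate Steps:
O(C) = 430 + C**2 + 19*C (O(C) = (C**2 + 19*C) + 430 = 430 + C**2 + 19*C)
(-244009 + O(531)) + K = (-244009 + (430 + 531**2 + 19*531)) - 90242 = (-244009 + (430 + 281961 + 10089)) - 90242 = (-244009 + 292480) - 90242 = 48471 - 90242 = -41771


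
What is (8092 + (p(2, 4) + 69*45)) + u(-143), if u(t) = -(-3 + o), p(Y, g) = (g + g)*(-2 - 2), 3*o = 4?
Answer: 33500/3 ≈ 11167.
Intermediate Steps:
o = 4/3 (o = (⅓)*4 = 4/3 ≈ 1.3333)
p(Y, g) = -8*g (p(Y, g) = (2*g)*(-4) = -8*g)
u(t) = 5/3 (u(t) = -(-3 + 4/3) = -1*(-5/3) = 5/3)
(8092 + (p(2, 4) + 69*45)) + u(-143) = (8092 + (-8*4 + 69*45)) + 5/3 = (8092 + (-32 + 3105)) + 5/3 = (8092 + 3073) + 5/3 = 11165 + 5/3 = 33500/3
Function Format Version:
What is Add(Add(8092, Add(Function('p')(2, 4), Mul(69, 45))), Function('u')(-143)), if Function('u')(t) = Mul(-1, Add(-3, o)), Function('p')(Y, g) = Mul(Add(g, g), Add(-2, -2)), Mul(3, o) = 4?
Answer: Rational(33500, 3) ≈ 11167.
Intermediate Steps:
o = Rational(4, 3) (o = Mul(Rational(1, 3), 4) = Rational(4, 3) ≈ 1.3333)
Function('p')(Y, g) = Mul(-8, g) (Function('p')(Y, g) = Mul(Mul(2, g), -4) = Mul(-8, g))
Function('u')(t) = Rational(5, 3) (Function('u')(t) = Mul(-1, Add(-3, Rational(4, 3))) = Mul(-1, Rational(-5, 3)) = Rational(5, 3))
Add(Add(8092, Add(Function('p')(2, 4), Mul(69, 45))), Function('u')(-143)) = Add(Add(8092, Add(Mul(-8, 4), Mul(69, 45))), Rational(5, 3)) = Add(Add(8092, Add(-32, 3105)), Rational(5, 3)) = Add(Add(8092, 3073), Rational(5, 3)) = Add(11165, Rational(5, 3)) = Rational(33500, 3)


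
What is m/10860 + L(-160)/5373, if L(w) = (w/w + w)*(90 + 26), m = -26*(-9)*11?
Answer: -10359541/3241710 ≈ -3.1957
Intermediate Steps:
m = 2574 (m = 234*11 = 2574)
L(w) = 116 + 116*w (L(w) = (1 + w)*116 = 116 + 116*w)
m/10860 + L(-160)/5373 = 2574/10860 + (116 + 116*(-160))/5373 = 2574*(1/10860) + (116 - 18560)*(1/5373) = 429/1810 - 18444*1/5373 = 429/1810 - 6148/1791 = -10359541/3241710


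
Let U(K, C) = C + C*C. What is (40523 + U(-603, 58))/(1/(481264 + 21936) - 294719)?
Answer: -22113124000/148302600799 ≈ -0.14911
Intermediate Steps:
U(K, C) = C + C**2
(40523 + U(-603, 58))/(1/(481264 + 21936) - 294719) = (40523 + 58*(1 + 58))/(1/(481264 + 21936) - 294719) = (40523 + 58*59)/(1/503200 - 294719) = (40523 + 3422)/(1/503200 - 294719) = 43945/(-148302600799/503200) = 43945*(-503200/148302600799) = -22113124000/148302600799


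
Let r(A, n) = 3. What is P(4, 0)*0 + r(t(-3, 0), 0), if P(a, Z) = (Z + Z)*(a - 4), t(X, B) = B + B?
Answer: 3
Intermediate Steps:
t(X, B) = 2*B
P(a, Z) = 2*Z*(-4 + a) (P(a, Z) = (2*Z)*(-4 + a) = 2*Z*(-4 + a))
P(4, 0)*0 + r(t(-3, 0), 0) = (2*0*(-4 + 4))*0 + 3 = (2*0*0)*0 + 3 = 0*0 + 3 = 0 + 3 = 3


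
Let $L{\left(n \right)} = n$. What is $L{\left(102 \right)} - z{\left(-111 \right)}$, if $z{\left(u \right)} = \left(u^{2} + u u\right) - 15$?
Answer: $-24525$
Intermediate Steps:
$z{\left(u \right)} = -15 + 2 u^{2}$ ($z{\left(u \right)} = \left(u^{2} + u^{2}\right) - 15 = 2 u^{2} - 15 = -15 + 2 u^{2}$)
$L{\left(102 \right)} - z{\left(-111 \right)} = 102 - \left(-15 + 2 \left(-111\right)^{2}\right) = 102 - \left(-15 + 2 \cdot 12321\right) = 102 - \left(-15 + 24642\right) = 102 - 24627 = -24525$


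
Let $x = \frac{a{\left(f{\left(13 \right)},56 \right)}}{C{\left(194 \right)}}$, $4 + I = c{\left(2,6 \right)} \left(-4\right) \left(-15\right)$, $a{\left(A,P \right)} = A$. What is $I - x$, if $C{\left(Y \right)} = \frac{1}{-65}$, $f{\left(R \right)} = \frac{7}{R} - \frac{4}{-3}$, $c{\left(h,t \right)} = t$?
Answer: $\frac{1433}{3} \approx 477.67$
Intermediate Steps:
$f{\left(R \right)} = \frac{4}{3} + \frac{7}{R}$ ($f{\left(R \right)} = \frac{7}{R} - - \frac{4}{3} = \frac{7}{R} + \frac{4}{3} = \frac{4}{3} + \frac{7}{R}$)
$C{\left(Y \right)} = - \frac{1}{65}$
$I = 356$ ($I = -4 + 6 \left(-4\right) \left(-15\right) = -4 - -360 = -4 + 360 = 356$)
$x = - \frac{365}{3}$ ($x = \frac{\frac{4}{3} + \frac{7}{13}}{- \frac{1}{65}} = \left(\frac{4}{3} + 7 \cdot \frac{1}{13}\right) \left(-65\right) = \left(\frac{4}{3} + \frac{7}{13}\right) \left(-65\right) = \frac{73}{39} \left(-65\right) = - \frac{365}{3} \approx -121.67$)
$I - x = 356 - - \frac{365}{3} = 356 + \frac{365}{3} = \frac{1433}{3}$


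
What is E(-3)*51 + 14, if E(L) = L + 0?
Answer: -139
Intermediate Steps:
E(L) = L
E(-3)*51 + 14 = -3*51 + 14 = -153 + 14 = -139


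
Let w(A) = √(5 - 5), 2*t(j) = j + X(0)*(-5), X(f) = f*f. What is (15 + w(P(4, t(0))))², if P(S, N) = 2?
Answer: 225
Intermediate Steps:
X(f) = f²
t(j) = j/2 (t(j) = (j + 0²*(-5))/2 = (j + 0*(-5))/2 = (j + 0)/2 = j/2)
w(A) = 0 (w(A) = √0 = 0)
(15 + w(P(4, t(0))))² = (15 + 0)² = 15² = 225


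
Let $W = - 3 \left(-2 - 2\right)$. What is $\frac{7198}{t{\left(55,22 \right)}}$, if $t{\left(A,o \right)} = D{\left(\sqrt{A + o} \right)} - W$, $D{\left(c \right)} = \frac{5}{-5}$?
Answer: $- \frac{7198}{13} \approx -553.69$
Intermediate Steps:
$D{\left(c \right)} = -1$ ($D{\left(c \right)} = 5 \left(- \frac{1}{5}\right) = -1$)
$W = 12$ ($W = \left(-3\right) \left(-4\right) = 12$)
$t{\left(A,o \right)} = -13$ ($t{\left(A,o \right)} = -1 - 12 = -13$)
$\frac{7198}{t{\left(55,22 \right)}} = \frac{7198}{-13} = 7198 \left(- \frac{1}{13}\right) = - \frac{7198}{13}$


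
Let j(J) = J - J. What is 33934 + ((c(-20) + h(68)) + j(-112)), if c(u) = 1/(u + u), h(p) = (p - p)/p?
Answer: 1357359/40 ≈ 33934.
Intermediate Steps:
j(J) = 0
h(p) = 0 (h(p) = 0/p = 0)
c(u) = 1/(2*u)
33934 + ((c(-20) + h(68)) + j(-112)) = 33934 + (((½)/(-20) + 0) + 0) = 33934 + (((½)*(-1/20) + 0) + 0) = 33934 + ((-1/40 + 0) + 0) = 33934 + (-1/40 + 0) = 33934 - 1/40 = 1357359/40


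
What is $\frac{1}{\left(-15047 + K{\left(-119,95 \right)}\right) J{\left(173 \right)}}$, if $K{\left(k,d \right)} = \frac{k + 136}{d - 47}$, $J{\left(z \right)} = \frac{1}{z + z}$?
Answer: $- \frac{16608}{722239} \approx -0.022995$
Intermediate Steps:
$J{\left(z \right)} = \frac{1}{2 z}$
$K{\left(k,d \right)} = \frac{136 + k}{-47 + d}$
$\frac{1}{\left(-15047 + K{\left(-119,95 \right)}\right) J{\left(173 \right)}} = \frac{1}{\left(-15047 + \frac{136 - 119}{-47 + 95}\right) \frac{1}{2 \cdot 173}} = \frac{1}{\left(-15047 + \frac{1}{48} \cdot 17\right) \frac{1}{2} \cdot \frac{1}{173}} = \frac{\frac{1}{\frac{1}{346}}}{-15047 + \frac{1}{48} \cdot 17} = \frac{1}{-15047 + \frac{17}{48}} \cdot 346 = \frac{1}{- \frac{722239}{48}} \cdot 346 = \left(- \frac{48}{722239}\right) 346 = - \frac{16608}{722239}$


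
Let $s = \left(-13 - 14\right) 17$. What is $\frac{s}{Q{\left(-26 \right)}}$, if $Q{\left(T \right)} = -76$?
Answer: $\frac{459}{76} \approx 6.0395$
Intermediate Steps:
$s = -459$ ($s = \left(-27\right) 17 = -459$)
$\frac{s}{Q{\left(-26 \right)}} = \frac{1}{-76} \left(-459\right) = \left(- \frac{1}{76}\right) \left(-459\right) = \frac{459}{76}$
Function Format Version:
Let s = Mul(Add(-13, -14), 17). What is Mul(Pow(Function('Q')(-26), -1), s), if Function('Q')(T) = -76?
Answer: Rational(459, 76) ≈ 6.0395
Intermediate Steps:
s = -459 (s = Mul(-27, 17) = -459)
Mul(Pow(Function('Q')(-26), -1), s) = Mul(Pow(-76, -1), -459) = Mul(Rational(-1, 76), -459) = Rational(459, 76)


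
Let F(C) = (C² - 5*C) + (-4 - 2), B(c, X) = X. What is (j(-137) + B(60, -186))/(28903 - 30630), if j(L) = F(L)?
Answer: -19262/1727 ≈ -11.153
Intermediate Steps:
F(C) = -6 + C² - 5*C (F(C) = (C² - 5*C) - 6 = -6 + C² - 5*C)
j(L) = -6 + L² - 5*L
(j(-137) + B(60, -186))/(28903 - 30630) = ((-6 + (-137)² - 5*(-137)) - 186)/(28903 - 30630) = ((-6 + 18769 + 685) - 186)/(-1727) = (19448 - 186)*(-1/1727) = 19262*(-1/1727) = -19262/1727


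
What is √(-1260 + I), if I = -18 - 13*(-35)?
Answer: I*√823 ≈ 28.688*I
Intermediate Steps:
I = 437 (I = -18 + 455 = 437)
√(-1260 + I) = √(-1260 + 437) = √(-823) = I*√823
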